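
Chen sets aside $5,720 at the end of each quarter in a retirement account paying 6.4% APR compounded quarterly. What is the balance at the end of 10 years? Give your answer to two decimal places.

$317,065.87

Periodic rate i = 0.064/4 = 0.016; n = 10 × 4 = 40 periods.
FV = 5720 × [(1+0.016)^40 − 1] / 0.016 = 5720 × 55.431096 = 317,065.8700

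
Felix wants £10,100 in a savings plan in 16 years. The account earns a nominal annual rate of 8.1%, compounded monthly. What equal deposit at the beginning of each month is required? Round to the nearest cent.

£25.66

With 12 periods per year: i = 0.00675, n = 192.
FV-annuity factor × (1+i) = 393.567589; PMT = 10100 / 393.567589 = 25.6627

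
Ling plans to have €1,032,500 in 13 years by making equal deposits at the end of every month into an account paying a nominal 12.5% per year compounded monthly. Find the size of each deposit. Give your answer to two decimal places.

i = 0.125/12 = 0.0104167 per month; n = 13·12 = 156.
PMT = 1.0325e+06 / ( [(1+0.0104167)^156 − 1] / 0.0104167 ) = 1.0325e+06 / 387.447618 = 2,664.8764

€2,664.88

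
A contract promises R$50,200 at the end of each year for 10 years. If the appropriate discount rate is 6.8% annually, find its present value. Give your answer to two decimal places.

R$355,866.64

PV = PMT · [1 − (1+i)^(−n)] / i = 50200 · 7.088977 = 355,866.6443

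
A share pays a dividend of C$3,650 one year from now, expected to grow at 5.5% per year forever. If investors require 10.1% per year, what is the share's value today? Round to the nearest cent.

C$79,347.83

PV = PMT / (i − g) = 3650 / (0.101 − 0.055) = 3650 / 0.046000 = 79,347.8261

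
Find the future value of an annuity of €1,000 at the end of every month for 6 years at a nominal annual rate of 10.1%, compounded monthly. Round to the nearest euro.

i = 0.101/12 = 0.00841667 per month; n = 6·12 = 72.
FV = PMT · [(1+i)^n − 1] / i = 1000 · 98.428694 = 98,428.6942

€98,429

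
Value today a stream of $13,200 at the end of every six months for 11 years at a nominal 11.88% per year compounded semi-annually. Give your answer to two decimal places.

With 2 periods per year: i = 0.0594, n = 22.
PV = PMT · [1 − (1+i)^(−n)] / i = 13200 · 12.104656 = 159,781.4627

$159,781.46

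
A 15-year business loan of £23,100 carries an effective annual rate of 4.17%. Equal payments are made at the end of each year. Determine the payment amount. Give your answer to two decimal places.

£2,102.41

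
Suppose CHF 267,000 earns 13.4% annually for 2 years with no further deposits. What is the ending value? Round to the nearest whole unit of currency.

CHF 343,350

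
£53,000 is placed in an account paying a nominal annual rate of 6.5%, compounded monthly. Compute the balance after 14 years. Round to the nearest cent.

£131,346.15

With 12 periods per year: i = 0.00541667, n = 168.
FV = PV·(1+i)^n = 53,000 × 2.478229 = 131,346.1486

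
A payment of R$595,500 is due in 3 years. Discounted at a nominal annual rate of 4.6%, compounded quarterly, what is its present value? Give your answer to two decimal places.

R$519,147.92

Periodic rate i = 0.046/4 = 0.0115; n = 3 × 4 = 12 periods.
PV = 595,500 / (1 + 0.0115)^12 = 595,500 / 1.147072 = 519,147.9226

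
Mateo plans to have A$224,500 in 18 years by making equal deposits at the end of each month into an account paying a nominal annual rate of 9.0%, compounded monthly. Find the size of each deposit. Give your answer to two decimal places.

i = 0.09/12 = 0.0075 per month; n = 18·12 = 216.
FV-annuity factor = 536.351674; PMT = 224500 / 536.351674 = 418.5687

A$418.57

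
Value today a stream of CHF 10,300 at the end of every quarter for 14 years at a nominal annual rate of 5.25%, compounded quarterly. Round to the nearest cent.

Periodic rate i = 0.0525/4 = 0.013125; n = 14 × 4 = 56 periods.
Annuity factor a(56|0.013125) = 39.481617; PV = 10300 × 39.481617 = 406,660.6576

CHF 406,660.66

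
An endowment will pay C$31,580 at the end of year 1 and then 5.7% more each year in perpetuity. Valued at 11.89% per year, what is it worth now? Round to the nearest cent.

C$510,177.71

PV = D₁/(r − g) = 31580/(0.1189 − 0.057) = 510,177.7060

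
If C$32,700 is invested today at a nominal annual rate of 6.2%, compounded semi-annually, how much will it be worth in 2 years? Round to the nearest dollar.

C$36,947

With 2 periods per year: i = 0.031, n = 4.
FV = 32,700 × (1 + 0.031)^4 = 36,947.2751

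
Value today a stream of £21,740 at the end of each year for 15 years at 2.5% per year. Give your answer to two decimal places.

Annuity factor a(15|0.025) = 12.381378; PV = 21740 × 12.381378 = 269,171.1518

£269,171.15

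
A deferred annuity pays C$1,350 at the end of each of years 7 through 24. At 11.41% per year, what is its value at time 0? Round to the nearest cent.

Value one period before first payment (t=6): 1350 × [1 − (1+0.1141)^(−18)] / 0.1141 = 1350 × 7.510872 = 10,139.6774
Discount back 6 years: 10,139.6774 × (1+0.1141)^(−6) = 10,139.6774 × 0.522944 = 5,302.4806

C$5,302.48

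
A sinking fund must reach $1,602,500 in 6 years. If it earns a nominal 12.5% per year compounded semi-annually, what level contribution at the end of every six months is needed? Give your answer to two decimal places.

$93,613.60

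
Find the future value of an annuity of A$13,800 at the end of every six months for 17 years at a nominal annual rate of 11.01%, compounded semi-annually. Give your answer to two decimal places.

i = 0.1101/2 = 0.05505 per half-year; n = 17·2 = 34.
Accumulation factor s(34|0.05505) = 94.172543; FV = 13800 × 94.172543 = 1,299,581.0985

A$1,299,581.10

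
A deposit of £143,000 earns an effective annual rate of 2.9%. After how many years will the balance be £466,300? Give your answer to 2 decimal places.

(1+i)^n = 466300/143000 = 3.26084, so n = ln 3.26084 / ln 1.029 = 41.3463 years

41.35 years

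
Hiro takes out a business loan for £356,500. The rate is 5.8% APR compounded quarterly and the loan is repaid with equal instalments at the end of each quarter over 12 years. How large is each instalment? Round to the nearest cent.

With 4 periods per year: i = 0.0145, n = 48.
PMT = 356500 / ( [1 − (1+0.0145)^(−48)] / 0.0145 ) = 356500 / 34.408716 = 10,360.7469

£10,360.75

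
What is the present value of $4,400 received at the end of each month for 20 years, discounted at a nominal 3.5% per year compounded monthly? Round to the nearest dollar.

i = 0.035/12 = 0.00291667 per month; n = 20·12 = 240.
PV = 4400 × [1 − (1+0.00291667)^(−240)] / 0.00291667 = 4400 × 172.425768 = 758,673.3809

$758,673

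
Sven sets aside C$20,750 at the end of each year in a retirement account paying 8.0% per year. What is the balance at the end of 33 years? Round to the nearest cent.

C$3,028,475.37

Accumulation factor s(33|0.08) = 145.950620; FV = 20750 × 145.950620 = 3,028,475.3741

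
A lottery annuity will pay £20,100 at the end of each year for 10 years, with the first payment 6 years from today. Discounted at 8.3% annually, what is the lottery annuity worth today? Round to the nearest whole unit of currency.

£89,315

Value one period before first payment (t=5): 20100 × [1 − (1+0.083)^(−10)] / 0.083 = 20100 × 6.620224 = 133,066.5021
PV₀ = 133,066.5021 / (1+0.083)^5 = 133,066.5021 / 1.489849 = 89,315.4227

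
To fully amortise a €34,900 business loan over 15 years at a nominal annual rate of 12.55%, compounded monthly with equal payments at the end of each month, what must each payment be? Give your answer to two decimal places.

i = 0.1255/12 = 0.0104583 per month; n = 15·12 = 180.
PMT = 34900 / ( [1 − (1+0.0104583)^(−180)] / 0.0104583 ) = 34900 / 80.920698 = 431.2864

€431.29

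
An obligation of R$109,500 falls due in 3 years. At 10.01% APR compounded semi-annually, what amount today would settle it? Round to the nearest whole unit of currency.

R$81,687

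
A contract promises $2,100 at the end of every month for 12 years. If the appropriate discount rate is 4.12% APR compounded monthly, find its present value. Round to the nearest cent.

$238,266.33

Periodic rate i = 0.0412/12 = 0.00343333; n = 12 × 12 = 144 periods.
PV = PMT · [1 − (1+i)^(−n)] / i = 2100 · 113.460157 = 238,266.3291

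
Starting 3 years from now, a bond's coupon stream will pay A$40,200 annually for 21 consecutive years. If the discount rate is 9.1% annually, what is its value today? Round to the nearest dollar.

Value one period before first payment (t=2): 40200 × [1 − (1+0.091)^(−21)] / 0.091 = 40200 × 9.224441 = 370,822.5353
PV₀ = 370,822.5353 / (1+0.091)^2 = 370,822.5353 / 1.190281 = 311,542.0101

A$311,542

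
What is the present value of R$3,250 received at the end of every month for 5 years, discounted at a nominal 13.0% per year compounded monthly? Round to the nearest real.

With 12 periods per year: i = 0.0108333, n = 60.
PV = 3250 × [1 − (1+0.0108333)^(−60)] / 0.0108333 = 3250 × 43.950107 = 142,837.8485

R$142,838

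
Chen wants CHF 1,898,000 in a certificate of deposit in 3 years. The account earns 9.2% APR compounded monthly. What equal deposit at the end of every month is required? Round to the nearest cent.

i = 0.092/12 = 0.00766667 per month; n = 3·12 = 36.
PMT = 1.898e+06 / ( [(1+0.00766667)^36 − 1] / 0.00766667 ) = 1.898e+06 / 41.277573 = 45,981.3851

CHF 45,981.39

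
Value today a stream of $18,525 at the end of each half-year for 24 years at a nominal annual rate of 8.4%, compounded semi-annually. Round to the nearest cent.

$379,856.35

Periodic rate i = 0.084/2 = 0.042; n = 24 × 2 = 48 periods.
PV = PMT · [1 − (1+i)^(−n)] / i = 18525 · 20.505066 = 379,856.3493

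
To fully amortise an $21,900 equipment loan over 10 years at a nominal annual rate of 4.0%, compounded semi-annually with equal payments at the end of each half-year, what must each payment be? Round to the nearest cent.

$1,339.33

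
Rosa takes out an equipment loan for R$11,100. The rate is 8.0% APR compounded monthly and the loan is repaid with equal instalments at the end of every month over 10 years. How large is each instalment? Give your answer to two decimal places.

R$134.67

i = 0.08/12 = 0.00666667 per month; n = 10·12 = 120.
Annuity-PV factor = 82.421481; PMT = 11100 / 82.421481 = 134.6736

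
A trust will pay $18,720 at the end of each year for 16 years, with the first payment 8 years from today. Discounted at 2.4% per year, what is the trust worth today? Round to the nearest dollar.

$208,626

Value one period before first payment (t=7): 18720 × [1 − (1+0.024)^(−16)] / 0.024 = 18720 × 13.157176 = 246,302.3427
Discount back 7 years: 246,302.3427 × (1+0.024)^(−7) = 246,302.3427 × 0.847033 = 208,626.1992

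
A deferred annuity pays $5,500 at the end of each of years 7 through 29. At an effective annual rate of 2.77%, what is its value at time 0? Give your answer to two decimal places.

PV at t=6 (ordinary 23-year annuity): 5500 × a(23|0.0277) = 5500 × 16.843844 = 92,641.1397
Discount back 6 years: 92,641.1397 × (1+0.0277)^(−6) = 92,641.1397 × 0.848793 = 78,633.1638

$78,633.16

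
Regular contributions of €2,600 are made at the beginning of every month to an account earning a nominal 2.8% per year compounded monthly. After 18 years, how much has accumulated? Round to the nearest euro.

€730,843

i = 0.028/12 = 0.00233333 per month; n = 18·12 = 216.
FV = PMT · [(1+i)^n − 1] / i × (1+i) = 2600 · 281.093426 = 730,842.9080
(Beginning-of-period payments → annuity-due factor ×(1+i).)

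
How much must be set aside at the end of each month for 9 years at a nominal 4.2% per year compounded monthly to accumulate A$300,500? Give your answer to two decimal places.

A$2,294.39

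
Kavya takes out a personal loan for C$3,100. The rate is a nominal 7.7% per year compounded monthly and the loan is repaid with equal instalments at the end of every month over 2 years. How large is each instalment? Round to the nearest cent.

i = 0.077/12 = 0.00641667 per month; n = 2·12 = 24.
Annuity-PV factor = 22.177576; PMT = 3100 / 22.177576 = 139.7808

C$139.78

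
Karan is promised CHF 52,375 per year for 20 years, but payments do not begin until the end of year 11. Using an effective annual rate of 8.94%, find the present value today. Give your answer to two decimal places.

CHF 203,944.14

PV at t=10 (ordinary 20-year annuity): 52375 × a(20|0.0894) = 52375 × 9.167711 = 480,158.8462
PV₀ = 480,158.8462 / (1+0.0894)^10 = 480,158.8462 / 2.354365 = 203,944.1372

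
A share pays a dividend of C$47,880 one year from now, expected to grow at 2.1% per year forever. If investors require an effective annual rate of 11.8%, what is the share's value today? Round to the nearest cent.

C$493,608.25

PV = PMT / (i − g) = 47880 / (0.118 − 0.021) = 47880 / 0.097000 = 493,608.2474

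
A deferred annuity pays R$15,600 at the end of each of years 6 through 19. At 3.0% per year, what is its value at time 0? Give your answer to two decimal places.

R$152,007.83

PV at t=5 (ordinary 14-year annuity): 15600 × a(14|0.03) = 15600 × 11.296073 = 176,218.7410
PV₀ = 176,218.7410 / (1+0.03)^5 = 176,218.7410 / 1.159274 = 152,007.8339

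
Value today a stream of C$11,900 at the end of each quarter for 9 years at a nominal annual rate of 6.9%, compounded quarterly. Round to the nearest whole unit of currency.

C$317,154

i = 0.069/4 = 0.01725 per quarter; n = 9·4 = 36.
PV = PMT · [1 − (1+i)^(−n)] / i = 11900 · 26.651591 = 317,153.9377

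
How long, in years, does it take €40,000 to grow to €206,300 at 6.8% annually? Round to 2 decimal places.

n = ln(206300/40000) / ln(1+0.068) = ln(5.15750) / 0.065788 = 24.9355 years

24.94 years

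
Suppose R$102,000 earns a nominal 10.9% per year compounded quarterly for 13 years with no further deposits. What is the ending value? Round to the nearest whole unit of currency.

R$412,819

With 4 periods per year: i = 0.02725, n = 52.
FV = 102,000 × (1 + 0.02725)^52 = 412,819.2765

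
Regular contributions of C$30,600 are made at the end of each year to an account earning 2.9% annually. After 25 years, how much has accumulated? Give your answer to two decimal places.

C$1,101,120.71

FV = 30600 × [(1+0.029)^25 − 1] / 0.029 = 30600 × 35.984337 = 1,101,120.7083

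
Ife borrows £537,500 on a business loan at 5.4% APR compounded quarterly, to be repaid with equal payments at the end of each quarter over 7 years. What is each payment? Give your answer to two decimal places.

With 4 periods per year: i = 0.0135, n = 28.
PMT = 537500 / ( [1 − (1+0.0135)^(−28)] / 0.0135 ) = 537500 / 23.187742 = 23,180.3509

£23,180.35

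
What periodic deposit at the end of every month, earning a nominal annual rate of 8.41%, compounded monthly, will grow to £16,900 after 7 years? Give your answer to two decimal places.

With 12 periods per year: i = 0.00700833, n = 84.
FV-annuity factor = 113.857199; PMT = 16900 / 113.857199 = 148.4315

£148.43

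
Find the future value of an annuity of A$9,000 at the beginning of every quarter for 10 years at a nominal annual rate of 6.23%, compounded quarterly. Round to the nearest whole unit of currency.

A$502,097

With 4 periods per year: i = 0.015575, n = 40.
FV = PMT · [(1+i)^n − 1] / i × (1+i) = 9000 · 55.788590 = 502,097.3113
(Beginning-of-period payments → annuity-due factor ×(1+i).)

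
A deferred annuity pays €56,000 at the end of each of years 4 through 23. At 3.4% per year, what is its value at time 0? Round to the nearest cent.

PV at t=3 (ordinary 20-year annuity): 56000 × a(20|0.034) = 56000 × 14.341867 = 803,144.5453
Discount back 3 years: 803,144.5453 × (1+0.034)^(−3) = 803,144.5453 × 0.904562 = 726,494.1103

€726,494.11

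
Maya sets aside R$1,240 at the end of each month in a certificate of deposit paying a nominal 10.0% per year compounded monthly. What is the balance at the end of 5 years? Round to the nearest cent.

With 12 periods per year: i = 0.00833333, n = 60.
FV = 1240 × [(1+0.00833333)^60 − 1] / 0.00833333 = 1240 × 77.437072 = 96,021.9695

R$96,021.97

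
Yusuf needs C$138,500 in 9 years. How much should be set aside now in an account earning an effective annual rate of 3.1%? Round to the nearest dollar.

Discount factor = (1+0.031)^(−9) = 0.759752; PV = 138,500 × 0.759752 = 105,225.6909

C$105,226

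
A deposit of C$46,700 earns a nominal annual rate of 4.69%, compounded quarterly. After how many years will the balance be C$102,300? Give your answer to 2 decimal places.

Periodic rate i = 0.0469/4 = 0.011725.
(1+i)^n = 102300/46700 = 2.19058, so n = ln 2.19058 / ln 1.01172 = 67.2711 quarters
= 67.2711/4 years

16.82 years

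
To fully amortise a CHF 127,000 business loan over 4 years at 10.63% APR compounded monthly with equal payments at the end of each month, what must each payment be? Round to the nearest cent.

CHF 3,259.61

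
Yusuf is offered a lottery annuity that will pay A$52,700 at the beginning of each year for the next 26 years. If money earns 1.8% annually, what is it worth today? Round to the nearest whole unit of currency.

PV = PMT · [1 − (1+i)^(−n)] / i × (1+i) = 52700 · 20.989718 = 1,106,158.1199
(Beginning-of-period payments → annuity-due factor ×(1+i).)

A$1,106,158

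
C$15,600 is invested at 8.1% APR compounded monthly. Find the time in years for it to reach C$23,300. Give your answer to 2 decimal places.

4.97 years

Periodic rate i = 0.081/12 = 0.00675.
n = ln(23300/15600) / ln(1+0.00675) = ln(1.49359) / 0.006727 = 59.6348 months
= 59.6348/12 years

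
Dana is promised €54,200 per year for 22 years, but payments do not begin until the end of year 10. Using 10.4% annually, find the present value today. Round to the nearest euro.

Value one period before first payment (t=9): 54200 × [1 − (1+0.104)^(−22)] / 0.104 = 54200 × 8.524831 = 462,045.8369
Discount back 9 years: 462,045.8369 × (1+0.104)^(−9) = 462,045.8369 × 0.410467 = 189,654.6088

€189,655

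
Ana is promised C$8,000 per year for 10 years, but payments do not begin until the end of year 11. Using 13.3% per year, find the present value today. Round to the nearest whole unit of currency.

Value one period before first payment (t=10): 8000 × [1 − (1+0.133)^(−10)] / 0.133 = 8000 × 5.361801 = 42,894.4111
PV₀ = 42,894.4111 / (1+0.133)^10 = 42,894.4111 / 3.485773 = 12,305.5665

C$12,306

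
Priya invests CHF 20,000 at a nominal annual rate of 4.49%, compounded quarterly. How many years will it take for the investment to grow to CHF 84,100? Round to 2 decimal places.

Periodic rate i = 0.0449/4 = 0.011225.
n = ln(84100/20000) / ln(1+0.011225) = ln(4.20500) / 0.011162 = 128.6700 quarters
= 128.6700/4 years

32.17 years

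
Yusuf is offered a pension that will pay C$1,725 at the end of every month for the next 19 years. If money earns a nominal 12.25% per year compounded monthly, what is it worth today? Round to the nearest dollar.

With 12 periods per year: i = 0.0102083, n = 228.
PV = 1725 × [1 − (1+0.0102083)^(−228)] / 0.0102083 = 1725 × 88.290902 = 152,301.8057

C$152,302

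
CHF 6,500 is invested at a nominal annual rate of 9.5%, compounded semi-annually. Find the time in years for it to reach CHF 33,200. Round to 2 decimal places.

Periodic rate i = 0.095/2 = 0.0475.
n = ln(33200/6500) / ln(1+0.0475) = ln(5.10769) / 0.046406 = 35.1406 half-years
= 35.1406/2 years

17.57 years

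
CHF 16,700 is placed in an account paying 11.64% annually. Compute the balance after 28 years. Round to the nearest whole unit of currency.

CHF 364,478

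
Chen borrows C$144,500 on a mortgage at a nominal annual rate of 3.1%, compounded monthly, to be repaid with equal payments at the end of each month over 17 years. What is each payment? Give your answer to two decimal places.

C$912.19

Periodic rate i = 0.031/12 = 0.00258333; n = 17 × 12 = 204 periods.
PMT = 144500 / ( [1 − (1+0.00258333)^(−204)] / 0.00258333 ) = 144500 / 158.409773 = 912.1912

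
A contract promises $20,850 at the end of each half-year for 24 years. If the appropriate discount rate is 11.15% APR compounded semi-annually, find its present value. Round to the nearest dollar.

Periodic rate i = 0.1115/2 = 0.05575; n = 24 × 2 = 48 periods.
PV = PMT · [1 − (1+i)^(−n)] / i = 20850 · 16.610367 = 346,326.1468

$346,326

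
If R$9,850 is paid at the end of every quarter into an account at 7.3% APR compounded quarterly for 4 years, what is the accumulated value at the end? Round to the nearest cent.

R$181,122.58

i = 0.073/4 = 0.01825 per quarter; n = 4·4 = 16.
Accumulation factor s(16|0.01825) = 18.388079; FV = 9850 × 18.388079 = 181,122.5768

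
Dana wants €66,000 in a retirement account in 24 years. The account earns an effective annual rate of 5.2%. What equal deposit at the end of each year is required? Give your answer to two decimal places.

€1,444.56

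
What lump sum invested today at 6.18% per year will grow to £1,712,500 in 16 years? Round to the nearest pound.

£656,065

PV = FV·(1+i)^(−n) = 1,712,500 × 0.383104 = 656,065.2638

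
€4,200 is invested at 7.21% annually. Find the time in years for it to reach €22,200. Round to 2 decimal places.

(1+i)^n = 22200/4200 = 5.28571, so n = ln 5.28571 / ln 1.0721 = 23.9159 years

23.92 years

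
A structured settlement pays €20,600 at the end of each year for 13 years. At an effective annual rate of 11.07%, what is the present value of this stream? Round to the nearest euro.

€138,559

Annuity factor a(13|0.1107) = 6.726175; PV = 20600 × 6.726175 = 138,559.2115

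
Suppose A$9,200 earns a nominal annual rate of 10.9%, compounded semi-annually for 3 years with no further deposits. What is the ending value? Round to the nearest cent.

With 2 periods per year: i = 0.0545, n = 6.
FV = PV·(1+i)^n = 9,200 × 1.374927 = 12,649.3244

A$12,649.32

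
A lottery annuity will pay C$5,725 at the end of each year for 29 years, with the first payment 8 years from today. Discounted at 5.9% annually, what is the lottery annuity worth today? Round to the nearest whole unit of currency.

Value one period before first payment (t=7): 5725 × [1 − (1+0.059)^(−29)] / 0.059 = 5725 × 13.734270 = 78,628.6943
Discount back 7 years: 78,628.6943 × (1+0.059)^(−7) = 78,628.6943 × 0.669466 = 52,639.2076

C$52,639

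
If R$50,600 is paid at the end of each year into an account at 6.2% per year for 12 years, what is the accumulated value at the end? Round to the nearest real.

FV = PMT · [(1+i)^n − 1] / i = 50600 · 17.068249 = 863,653.3742

R$863,653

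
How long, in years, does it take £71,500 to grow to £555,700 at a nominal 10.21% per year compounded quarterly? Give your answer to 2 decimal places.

20.34 years

Periodic rate i = 0.1021/4 = 0.025525.
n = ln(555700/71500) / ln(1+0.025525) = ln(7.77203) / 0.025205 = 81.3552 quarters
= 81.3552/4 years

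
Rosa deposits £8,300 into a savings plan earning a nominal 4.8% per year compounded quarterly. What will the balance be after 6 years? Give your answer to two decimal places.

£11,051.22

Periodic rate i = 0.048/4 = 0.012; n = 6 × 4 = 24 periods.
8,300 × (1+0.012)^24 = 8,300 × 1.331473 = 11,051.2243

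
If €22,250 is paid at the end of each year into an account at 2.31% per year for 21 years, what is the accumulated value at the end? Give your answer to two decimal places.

€592,754.33

FV = PMT · [(1+i)^n − 1] / i = 22250 · 26.640644 = 592,754.3344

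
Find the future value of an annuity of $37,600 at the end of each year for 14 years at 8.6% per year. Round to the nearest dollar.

Accumulation factor s(14|0.086) = 25.279973; FV = 37600 × 25.279973 = 950,526.9933

$950,527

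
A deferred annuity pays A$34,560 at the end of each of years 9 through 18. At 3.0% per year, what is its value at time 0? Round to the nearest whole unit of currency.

Value one period before first payment (t=8): 34560 × [1 − (1+0.03)^(−10)] / 0.03 = 34560 × 8.530203 = 294,803.8100
Discount back 8 years: 294,803.8100 × (1+0.03)^(−8) = 294,803.8100 × 0.789409 = 232,720.8500

A$232,721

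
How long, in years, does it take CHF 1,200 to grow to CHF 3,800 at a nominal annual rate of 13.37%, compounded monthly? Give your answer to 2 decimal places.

8.67 years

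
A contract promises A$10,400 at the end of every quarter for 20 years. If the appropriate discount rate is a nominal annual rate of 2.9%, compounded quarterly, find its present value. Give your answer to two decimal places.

With 4 periods per year: i = 0.00725, n = 80.
Annuity factor a(80|0.00725) = 60.541914; PV = 10400 × 60.541914 = 629,635.9100

A$629,635.91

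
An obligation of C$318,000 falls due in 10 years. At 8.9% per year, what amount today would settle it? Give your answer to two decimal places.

C$135,565.23

PV = 318,000 / (1 + 0.089)^10 = 318,000 / 2.345734 = 135,565.2322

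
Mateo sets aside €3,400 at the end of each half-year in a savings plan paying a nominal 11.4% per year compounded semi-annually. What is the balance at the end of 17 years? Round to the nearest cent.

Periodic rate i = 0.114/2 = 0.057; n = 17 × 2 = 34 periods.
Accumulation factor s(34|0.057) = 97.980804; FV = 3400 × 97.980804 = 333,134.7336

€333,134.73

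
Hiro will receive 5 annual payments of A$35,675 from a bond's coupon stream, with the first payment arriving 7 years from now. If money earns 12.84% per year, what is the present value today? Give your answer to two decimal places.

A$61,021.65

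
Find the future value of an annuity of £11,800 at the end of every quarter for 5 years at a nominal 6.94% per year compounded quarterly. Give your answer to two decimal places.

i = 0.0694/4 = 0.01735 per quarter; n = 5·4 = 20.
FV = 11800 × [(1+0.01735)^20 − 1] / 0.01735 = 11800 × 23.666438 = 279,263.9664

£279,263.97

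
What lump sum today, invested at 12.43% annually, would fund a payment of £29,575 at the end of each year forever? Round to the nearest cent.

PV = PMT / i = 29575 / 0.1243 = 237,932.4216

£237,932.42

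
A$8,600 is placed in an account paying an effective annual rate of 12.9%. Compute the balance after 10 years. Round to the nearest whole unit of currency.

A$28,936

FV = PV·(1+i)^n = 8,600 × 3.364646 = 28,935.9583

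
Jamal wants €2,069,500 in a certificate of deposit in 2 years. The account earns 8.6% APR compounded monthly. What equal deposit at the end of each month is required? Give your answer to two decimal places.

€79,333.80

With 12 periods per year: i = 0.00716667, n = 24.
FV-annuity factor = 26.085981; PMT = 2.0695e+06 / 26.085981 = 79,333.8003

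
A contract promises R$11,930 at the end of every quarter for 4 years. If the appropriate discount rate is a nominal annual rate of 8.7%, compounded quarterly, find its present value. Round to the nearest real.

With 4 periods per year: i = 0.02175, n = 16.
PV = PMT · [1 − (1+i)^(−n)] / i = 11930 · 13.391361 = 159,758.9354

R$159,759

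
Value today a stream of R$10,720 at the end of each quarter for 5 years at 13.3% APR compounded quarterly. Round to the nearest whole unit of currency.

i = 0.133/4 = 0.03325 per quarter; n = 5·4 = 20.
PV = PMT · [1 − (1+i)^(−n)] / i = 10720 · 14.440109 = 154,797.9715

R$154,798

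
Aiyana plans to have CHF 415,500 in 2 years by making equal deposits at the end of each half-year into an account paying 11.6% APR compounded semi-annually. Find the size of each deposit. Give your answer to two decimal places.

CHF 95,262.09

Periodic rate i = 0.116/2 = 0.058; n = 2 × 2 = 4 periods.
PMT = 415500 / ( [(1+0.058)^4 − 1] / 0.058 ) = 415500 / 4.361651 = 95,262.0898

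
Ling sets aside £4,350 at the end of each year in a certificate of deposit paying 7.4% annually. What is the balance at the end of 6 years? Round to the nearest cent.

FV = PMT · [(1+i)^n − 1] / i = 4350 · 7.225780 = 31,432.1452

£31,432.15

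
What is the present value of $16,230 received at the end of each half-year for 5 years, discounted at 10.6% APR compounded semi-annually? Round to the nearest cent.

$123,517.84

With 2 periods per year: i = 0.053, n = 10.
PV = PMT · [1 − (1+i)^(−n)] / i = 16230 · 7.610464 = 123,517.8368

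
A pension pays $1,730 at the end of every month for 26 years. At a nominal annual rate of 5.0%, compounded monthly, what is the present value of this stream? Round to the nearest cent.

Periodic rate i = 0.05/12 = 0.00416667; n = 26 × 12 = 312 periods.
PV = 1730 × [1 − (1+0.00416667)^(−312)] / 0.00416667 = 1730 × 174.415476 = 301,738.7731

$301,738.77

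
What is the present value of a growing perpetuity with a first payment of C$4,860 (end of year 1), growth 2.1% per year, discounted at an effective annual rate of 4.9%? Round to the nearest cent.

C$173,571.43

PV = PMT / (i − g) = 4860 / (0.049 − 0.021) = 4860 / 0.028000 = 173,571.4286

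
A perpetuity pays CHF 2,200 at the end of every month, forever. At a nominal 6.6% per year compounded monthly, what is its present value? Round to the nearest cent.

Periodic rate i = 0.066/12 = 0.0055.
PV = PMT / i = 2200 / 0.0055 = 400,000.0000

CHF 400,000.00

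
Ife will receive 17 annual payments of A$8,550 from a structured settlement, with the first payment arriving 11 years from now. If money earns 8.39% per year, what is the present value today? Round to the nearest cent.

PV at t=10 (ordinary 17-year annuity): 8550 × a(17|0.0839) = 8550 × 8.889099 = 76,001.8007
PV₀ = 76,001.8007 / (1+0.0839)^10 = 76,001.8007 / 2.238165 = 33,957.1880

A$33,957.19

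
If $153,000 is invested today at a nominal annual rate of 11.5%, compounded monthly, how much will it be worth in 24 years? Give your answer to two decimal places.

$2,385,816.78

i = 0.115/12 = 0.00958333 per month; n = 24·12 = 288.
FV = 153,000 × (1 + 0.00958333)^288 = 2,385,816.7840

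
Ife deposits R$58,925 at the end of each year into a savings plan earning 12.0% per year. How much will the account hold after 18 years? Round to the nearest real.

FV = PMT · [(1+i)^n − 1] / i = 58925 · 55.749715 = 3,285,051.9539

R$3,285,052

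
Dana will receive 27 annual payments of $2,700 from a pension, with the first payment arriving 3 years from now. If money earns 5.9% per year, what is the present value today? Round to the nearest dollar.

Value one period before first payment (t=2): 2700 × [1 − (1+0.059)^(−27)] / 0.059 = 2700 × 13.343723 = 36,028.0509
Discount back 2 years: 36,028.0509 × (1+0.059)^(−2) = 36,028.0509 × 0.891678 = 32,125.4225

$32,125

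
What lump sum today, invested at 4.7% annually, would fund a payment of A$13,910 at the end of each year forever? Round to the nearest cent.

PV = C/r = 13910/0.047 = 295,957.4468

A$295,957.45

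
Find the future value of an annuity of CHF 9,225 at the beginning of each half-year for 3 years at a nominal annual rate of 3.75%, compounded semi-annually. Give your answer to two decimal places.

i = 0.0375/2 = 0.01875 per half-year; n = 3·2 = 6.
FV = PMT · [(1+i)^n − 1] / i × (1+i) = 9225 · 6.406288 = 59,098.0069
(annuity-due: payments at period start, so ×(1+i).)

CHF 59,098.01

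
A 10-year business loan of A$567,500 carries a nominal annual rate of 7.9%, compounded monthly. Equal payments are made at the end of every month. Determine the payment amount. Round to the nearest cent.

Periodic rate i = 0.079/12 = 0.00658333; n = 10 × 12 = 120 periods.
PMT = 567500 / ( [1 − (1+0.00658333)^(−120)] / 0.00658333 ) = 567500 / 82.781567 = 6,855.3909

A$6,855.39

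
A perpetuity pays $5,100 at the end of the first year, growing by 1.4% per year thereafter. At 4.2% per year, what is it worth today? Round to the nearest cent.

$182,142.86

PV = D₁/(r − g) = 5100/(0.042 − 0.014) = 182,142.8571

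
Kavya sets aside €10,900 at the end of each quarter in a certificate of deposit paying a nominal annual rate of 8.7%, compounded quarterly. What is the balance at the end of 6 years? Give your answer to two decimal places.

i = 0.087/4 = 0.02175 per quarter; n = 6·4 = 24.
Accumulation factor s(24|0.02175) = 31.080016; FV = 10900 × 31.080016 = 338,772.1744

€338,772.17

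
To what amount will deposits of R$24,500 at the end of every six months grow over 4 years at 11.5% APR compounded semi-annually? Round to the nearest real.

R$240,323

i = 0.115/2 = 0.0575 per half-year; n = 4·2 = 8.
FV = 24500 × [(1+0.0575)^8 − 1] / 0.0575 = 24500 × 9.809088 = 240,322.6486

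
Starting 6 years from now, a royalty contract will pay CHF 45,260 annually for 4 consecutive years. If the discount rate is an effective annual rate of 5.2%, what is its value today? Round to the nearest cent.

CHF 123,980.61

PV at t=5 (ordinary 4-year annuity): 45260 × a(4|0.052) = 45260 × 3.529538 = 159,746.9101
Discount back 5 years: 159,746.9101 × (1+0.052)^(−5) = 159,746.9101 × 0.776106 = 123,980.6096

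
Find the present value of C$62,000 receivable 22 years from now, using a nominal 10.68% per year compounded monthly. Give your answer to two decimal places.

C$5,977.06

With 12 periods per year: i = 0.0089, n = 264.
PV = FV·(1+i)^(−n) = 62,000 × 0.096404 = 5,977.0580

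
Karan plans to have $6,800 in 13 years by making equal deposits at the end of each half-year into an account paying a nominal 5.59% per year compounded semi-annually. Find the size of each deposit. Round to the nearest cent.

With 2 periods per year: i = 0.02795, n = 26.
PMT = 6800 / ( [(1+0.02795)^26 − 1] / 0.02795 ) = 6800 / 37.485711 = 181.4025

$181.40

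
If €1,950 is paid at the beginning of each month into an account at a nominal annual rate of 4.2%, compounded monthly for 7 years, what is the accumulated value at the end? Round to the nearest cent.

€190,703.97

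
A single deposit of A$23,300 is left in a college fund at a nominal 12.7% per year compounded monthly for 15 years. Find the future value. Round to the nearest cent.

A$155,002.82

i = 0.127/12 = 0.0105833 per month; n = 15·12 = 180.
FV = PV·(1+i)^n = 23,300 × 6.652481 = 155,002.8184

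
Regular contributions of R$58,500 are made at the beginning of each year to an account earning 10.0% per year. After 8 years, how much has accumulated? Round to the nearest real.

FV = 58500 × [(1+0.1)^8 − 1] / 0.1 × (1+i) = 58500 × 12.579477 = 735,899.3992
Payments are at the start of each period, so multiply by (1+i).

R$735,899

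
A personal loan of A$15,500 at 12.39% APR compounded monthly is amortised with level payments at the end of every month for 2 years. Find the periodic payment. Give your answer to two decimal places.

i = 0.1239/12 = 0.010325 per month; n = 2·12 = 24.
Annuity-PV factor = 21.161421; PMT = 15500 / 21.161421 = 732.4650

A$732.46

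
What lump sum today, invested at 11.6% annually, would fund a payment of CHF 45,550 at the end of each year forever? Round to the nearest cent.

PV = C/r = 45550/0.116 = 392,672.4138

CHF 392,672.41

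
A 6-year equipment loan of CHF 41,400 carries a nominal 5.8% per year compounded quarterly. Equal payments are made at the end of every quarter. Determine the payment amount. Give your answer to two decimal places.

i = 0.058/4 = 0.0145 per quarter; n = 6·4 = 24.
Annuity-PV factor = 20.147205; PMT = 41400 / 20.147205 = 2,054.8756

CHF 2,054.88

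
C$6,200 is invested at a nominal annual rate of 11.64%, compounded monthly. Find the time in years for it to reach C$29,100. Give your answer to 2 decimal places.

Periodic rate i = 0.1164/12 = 0.0097.
(1+i)^n = 29100/6200 = 4.69355, so n = ln 4.69355 / ln 1.0097 = 160.1728 months
= 160.1728/12 years

13.35 years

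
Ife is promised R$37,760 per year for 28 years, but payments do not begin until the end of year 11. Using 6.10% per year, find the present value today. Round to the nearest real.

PV at t=10 (ordinary 28-year annuity): 37760 × a(28|0.061) = 37760 × 13.269958 = 501,073.6023
Discount back 10 years: 501,073.6023 × (1+0.061)^(−10) = 501,073.6023 × 0.553154 = 277,170.9336

R$277,171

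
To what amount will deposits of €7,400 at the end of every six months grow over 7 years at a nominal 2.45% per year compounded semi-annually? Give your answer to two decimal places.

With 2 periods per year: i = 0.01225, n = 14.
Accumulation factor s(14|0.01225) = 15.171259; FV = 7400 × 15.171259 = 112,267.3149

€112,267.31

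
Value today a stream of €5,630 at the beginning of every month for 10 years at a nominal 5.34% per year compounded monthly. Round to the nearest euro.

€524,903

With 12 periods per year: i = 0.00445, n = 120.
PV = 5630 × [1 − (1+0.00445)^(−120)] / 0.00445 × (1+i) = 5630 × 93.233238 = 524,903.1289
(Beginning-of-period payments → annuity-due factor ×(1+i).)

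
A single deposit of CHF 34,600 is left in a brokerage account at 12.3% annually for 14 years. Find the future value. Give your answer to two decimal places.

FV = 34,600 × (1 + 0.123)^14 = 175,546.7067

CHF 175,546.71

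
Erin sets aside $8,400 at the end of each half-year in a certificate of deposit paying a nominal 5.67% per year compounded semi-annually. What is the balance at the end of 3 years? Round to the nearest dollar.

$54,110

Periodic rate i = 0.0567/2 = 0.02835; n = 3 × 2 = 6 periods.
FV = 8400 × [(1+0.02835)^6 − 1] / 0.02835 = 8400 × 6.441670 = 54,110.0291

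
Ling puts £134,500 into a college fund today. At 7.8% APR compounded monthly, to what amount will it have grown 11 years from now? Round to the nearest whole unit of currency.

With 12 periods per year: i = 0.0065, n = 132.
FV = PV·(1+i)^n = 134,500 × 2.351900 = 316,330.5540

£316,331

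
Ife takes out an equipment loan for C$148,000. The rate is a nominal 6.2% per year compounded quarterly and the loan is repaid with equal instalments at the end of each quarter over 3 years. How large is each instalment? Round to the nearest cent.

With 4 periods per year: i = 0.0155, n = 12.
PMT = 148000 / ( [1 − (1+0.0155)^(−12)] / 0.0155 ) = 148000 / 10.873609 = 13,610.9359

C$13,610.94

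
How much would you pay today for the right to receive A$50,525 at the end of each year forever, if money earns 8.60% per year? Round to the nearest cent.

PV = C/r = 50525/0.086 = 587,500.0000

A$587,500.00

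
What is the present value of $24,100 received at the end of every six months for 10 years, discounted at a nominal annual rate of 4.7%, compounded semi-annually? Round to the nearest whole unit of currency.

i = 0.047/2 = 0.0235 per half-year; n = 10·2 = 20.
PV = 24100 × [1 − (1+0.0235)^(−20)] / 0.0235 = 24100 × 15.812342 = 381,077.4449

$381,077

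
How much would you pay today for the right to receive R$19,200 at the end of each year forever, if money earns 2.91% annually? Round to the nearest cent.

PV = C/r = 19200/0.0291 = 659,793.8144

R$659,793.81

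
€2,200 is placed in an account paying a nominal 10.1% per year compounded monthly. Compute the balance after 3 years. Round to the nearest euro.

€2,975

i = 0.101/12 = 0.00841667 per month; n = 3·12 = 36.
FV = PV·(1+i)^n = 2,200 × 1.352199 = 2,974.8373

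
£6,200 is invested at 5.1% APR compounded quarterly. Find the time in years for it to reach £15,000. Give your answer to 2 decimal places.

Periodic rate i = 0.051/4 = 0.01275.
(1+i)^n = 15000/6200 = 2.41935, so n = ln 2.41935 / ln 1.01275 = 69.7350 quarters
= 69.7350/4 years

17.43 years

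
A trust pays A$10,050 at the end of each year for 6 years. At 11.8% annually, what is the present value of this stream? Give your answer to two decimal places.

PV = PMT · [1 − (1+i)^(−n)] / i = 10050 · 4.134802 = 41,554.7570

A$41,554.76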